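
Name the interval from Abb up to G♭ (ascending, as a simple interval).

The letter names run A→G, a span of 6 letter steps, so the interval is some kind of seventh.
Abb to Gb is 11 semitones. A major seventh is 11, so 11 makes it major.

major seventh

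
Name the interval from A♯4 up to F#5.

minor sixth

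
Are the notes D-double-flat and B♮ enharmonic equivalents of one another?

Two spellings are enharmonically equivalent only if they share a pitch class.
Here Dbb → 0, B → 11; 0 ≠ 11, so they are not.

No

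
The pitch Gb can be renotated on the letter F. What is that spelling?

F#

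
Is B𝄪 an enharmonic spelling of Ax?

Two spellings are enharmonically equivalent only if they share a pitch class.
Here B## → 1, A## → 11; 1 ≠ 11, so they are not.

No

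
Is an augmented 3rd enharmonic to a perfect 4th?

An augmented third spans 5 semitones; a perfect fourth spans 5.
They are enharmonically equivalent.

Yes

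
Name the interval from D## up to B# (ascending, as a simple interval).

minor sixth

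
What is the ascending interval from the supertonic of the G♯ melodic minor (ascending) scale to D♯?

The supertonic of G# melodic minor (ascending) is A#.
A# up to D#: letters A→D make it a fourth; 5 semitones makes it perfect.

perfect fourth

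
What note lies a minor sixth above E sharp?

E up a major sixth is C#, so the target letter is C.
From E#, a minor sixth is 8 semitones up: C#.

C#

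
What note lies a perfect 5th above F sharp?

F up a perfect fifth is C, so the target letter is C.
From F#, a perfect fifth is 7 semitones up: C#.

C#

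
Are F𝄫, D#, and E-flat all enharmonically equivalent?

Yes

Fbb = pitch class 3 and D# = pitch class 3 and Eb = pitch class 3 — the same pitch class, so they are enharmonic equivalents.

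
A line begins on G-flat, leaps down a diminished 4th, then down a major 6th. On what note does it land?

F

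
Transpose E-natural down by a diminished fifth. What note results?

A#

E down a perfect fifth is A, so the target letter is A.
From E, a diminished fifth is 6 semitones down: A#.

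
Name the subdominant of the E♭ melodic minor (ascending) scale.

Ab

The Eb melodic minor (ascending) scale runs Eb F Gb Ab Bb C D.
Degree 4 is Ab.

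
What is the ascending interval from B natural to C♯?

Counting letters B–C gives a second.
B→C# = 2 semitones, exactly the major second.

major second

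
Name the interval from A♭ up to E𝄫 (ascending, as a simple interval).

diminished fifth

The letter names run A→E, a span of 4 letter steps, so the interval is some kind of fifth.
Ab to Ebb is 6 semitones. A perfect fifth is 7, so 6 makes it diminished.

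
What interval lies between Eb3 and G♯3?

augmented third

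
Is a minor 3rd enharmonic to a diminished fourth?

A minor third spans 3 semitones; a diminished fourth spans 4.
The spans differ, so they are not enharmonic equivalents.

No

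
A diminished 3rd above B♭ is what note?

Dbb

A third above B lands on the letter D.
A diminished third spans 2 semitones, so Bb moves to pitch class 0. On the letter D that is Dbb.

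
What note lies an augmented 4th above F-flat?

Bb

F up a perfect fourth is Bb, so the target letter is B.
From Fb, an augmented fourth is 6 semitones up: Bb.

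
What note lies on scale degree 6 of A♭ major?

The Ab major scale runs Ab Bb C Db Eb F G.
Degree 6 is F.

F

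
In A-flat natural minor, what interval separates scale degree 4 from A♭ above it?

perfect fifth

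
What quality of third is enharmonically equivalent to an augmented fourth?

doubly augmented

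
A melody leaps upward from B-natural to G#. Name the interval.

major sixth

The letter names run B→G, a span of 5 letter steps, so the interval is some kind of sixth.
B to G# is 9 semitones. A major sixth is 9, so 9 makes it major.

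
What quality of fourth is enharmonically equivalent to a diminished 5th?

A diminished fifth spans 6 semitones.
A fourth spanning 6 semitones is augmented (the perfect fourth is 5).

augmented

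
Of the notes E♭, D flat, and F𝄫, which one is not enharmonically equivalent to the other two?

In 12-tone equal temperament, enharmonic equivalents share a pitch class. Eb is pitch class 3; Db is pitch class 1; Fbb is pitch class 3.
Eb and Fbb share pitch class 3, while Db is pitch class 1.

Db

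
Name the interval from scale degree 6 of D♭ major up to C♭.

minor second

Scale degree 6 of Db major is Bb.
Bb up to Cb: letters B→C make it a second; 1 semitone makes it minor.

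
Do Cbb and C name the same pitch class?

No

Two spellings are enharmonically equivalent only if they share a pitch class.
Here Cbb → 10, C → 0; 0 ≠ 10, so they are not.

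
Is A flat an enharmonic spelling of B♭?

Two spellings are enharmonically equivalent only if they share a pitch class.
Here Ab → 8, Bb → 10; 8 ≠ 10, so they are not.

No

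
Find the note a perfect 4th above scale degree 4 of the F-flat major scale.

Ebb

Scale degree 4 of Fb major is Bbb.
A perfect fourth (5 semitones) above Bbb lands on the letter E, giving Ebb.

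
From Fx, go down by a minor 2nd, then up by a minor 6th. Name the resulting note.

A minor second down from F## is E## (letter E, 1 semitone down).
A minor sixth up from E## is C## (letter C, 8 semitones up).

C##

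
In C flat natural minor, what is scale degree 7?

Degree 7 takes the letter 6 steps above C, which is B.
In natural minor, degree 7 sits 10 semitones above the tonic. Cb + 10 semitones is pitch class 9, spelled on B as Bbb.

Bbb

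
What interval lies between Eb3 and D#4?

augmented seventh

The letter names run E→D, a span of 6 letter steps, so the interval is some kind of seventh.
Eb to D# is 12 semitones. A major seventh is 11, so 12 makes it augmented.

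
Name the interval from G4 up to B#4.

The letter names run G→B, a span of 2 letter steps, so the interval is some kind of third.
G to B# is 5 semitones. A major third is 4, so 5 makes it augmented.

augmented third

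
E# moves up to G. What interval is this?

Counting letters E–F–G gives a third.
E#→G = 2 semitones, 2 narrower than the major third (4), so diminished.

diminished third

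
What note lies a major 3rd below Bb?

Gb

B down a major third is G, so the target letter is G.
From Bb, a major third is 4 semitones down: Gb.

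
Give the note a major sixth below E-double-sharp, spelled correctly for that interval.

E down a major sixth is G, so the target letter is G.
From E##, a major sixth is 9 semitones down: G##.

G##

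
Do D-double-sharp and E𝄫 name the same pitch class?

No

Two spellings are enharmonically equivalent only if they share a pitch class.
Here D## → 4, Ebb → 2; 2 ≠ 4, so they are not.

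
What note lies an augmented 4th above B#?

A fourth above B lands on the letter E.
An augmented fourth spans 6 semitones, so B# moves to pitch class 6. On the letter E that is E##.

E##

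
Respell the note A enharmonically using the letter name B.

Bbb

A is pitch class 9. The letter B alone is pitch class 11.
To reach pitch class 9 from B requires an offset of -2 semitones, i.e. double flat: Bbb.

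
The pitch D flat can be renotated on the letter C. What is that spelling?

C#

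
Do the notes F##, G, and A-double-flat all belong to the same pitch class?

F## is pitch class 7; G is pitch class 7; Abb is pitch class 7.
All spellings map to pitch class 7, so they are enharmonically equivalent.

Yes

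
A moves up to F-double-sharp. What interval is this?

Counting letters A–B–C–D–E–F gives a sixth.
A→F## = 10 semitones, 1 wider than the major sixth (9), so augmented.

augmented sixth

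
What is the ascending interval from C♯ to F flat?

doubly diminished fourth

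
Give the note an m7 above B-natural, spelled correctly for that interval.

A seventh above B lands on the letter A.
A minor seventh spans 10 semitones, so B moves to pitch class 9. On the letter A that is A.

A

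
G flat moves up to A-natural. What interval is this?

augmented second

Counting letters G–A gives a second.
Gb→A = 3 semitones, 1 wider than the major second (2), so augmented.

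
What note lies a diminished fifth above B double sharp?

B up a perfect fifth is F#, so the target letter is F.
From B##, a diminished fifth is 6 semitones up: F##.

F##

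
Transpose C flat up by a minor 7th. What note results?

A seventh above C lands on the letter B.
A minor seventh spans 10 semitones, so Cb moves to pitch class 9. On the letter B that is Bbb.

Bbb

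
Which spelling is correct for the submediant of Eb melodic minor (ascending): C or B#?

Each scale degree takes a distinct letter name. Degree 6 of a scale on E must use the letter C.
C and B# are enharmonically the same pitch, but only C uses the letter C, so it is the correct spelling here.

C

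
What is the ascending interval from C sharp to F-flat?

doubly diminished fourth

The letter names run C→F, a span of 3 letter steps, so the interval is some kind of fourth.
C# to Fb is 3 semitones. A perfect fourth is 5, so 3 makes it doubly diminished.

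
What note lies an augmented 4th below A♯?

E

A fourth below A lands on the letter E.
An augmented fourth spans 6 semitones, so A# moves to pitch class 4. On the letter E that is E.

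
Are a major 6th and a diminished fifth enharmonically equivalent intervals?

No

A major sixth spans 9 semitones; a diminished fifth spans 6.
The spans differ, so they are not enharmonic equivalents.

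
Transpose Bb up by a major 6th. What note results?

B up a major sixth is G#, so the target letter is G.
From Bb, a major sixth is 9 semitones up: G.

G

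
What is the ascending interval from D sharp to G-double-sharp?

augmented fourth

The letter names run D→G, a span of 3 letter steps, so the interval is some kind of fourth.
D# to G## is 6 semitones. A perfect fourth is 5, so 6 makes it augmented.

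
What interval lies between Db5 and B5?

Counting letters D–E–F–G–A–B gives a sixth.
Db→B = 10 semitones, 1 wider than the major sixth (9), so augmented.

augmented sixth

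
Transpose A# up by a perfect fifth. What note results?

A up a perfect fifth is E, so the target letter is E.
From A#, a perfect fifth is 7 semitones up: E#.

E#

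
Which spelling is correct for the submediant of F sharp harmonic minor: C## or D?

D

Each scale degree takes a distinct letter name. Degree 6 of a scale on F must use the letter D.
D and C## are enharmonically the same pitch, but only D uses the letter D, so it is the correct spelling here.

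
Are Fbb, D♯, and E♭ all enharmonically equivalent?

Yes

Fbb is pitch class 3; D# is pitch class 3; Eb is pitch class 3.
All spellings map to pitch class 3, so they are enharmonically equivalent.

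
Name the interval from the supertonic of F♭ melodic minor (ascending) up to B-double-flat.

The supertonic of Fb melodic minor (ascending) is Gb.
Gb up to Bbb: letters G→B make it a third; 3 semitones makes it minor.

minor third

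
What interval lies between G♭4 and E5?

augmented sixth

The letter names run G→E, a span of 5 letter steps, so the interval is some kind of sixth.
Gb to E is 10 semitones. A major sixth is 9, so 10 makes it augmented.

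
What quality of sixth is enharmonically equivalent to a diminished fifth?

A diminished fifth spans 6 semitones.
A sixth spanning 6 semitones is doubly diminished (the major sixth is 9).

doubly diminished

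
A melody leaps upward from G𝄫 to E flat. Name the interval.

augmented sixth

Counting letters G–A–B–C–D–E gives a sixth.
Gbb→Eb = 10 semitones, 1 wider than the major sixth (9), so augmented.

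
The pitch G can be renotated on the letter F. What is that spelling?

Plain F sits 2 semitones below G, so on the letter F the same pitch needs a double sharp: F##.

F##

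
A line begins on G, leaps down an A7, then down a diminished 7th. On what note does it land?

Bb

An augmented seventh down from G is Abb (letter A, 12 semitones down).
A diminished seventh down from Abb is Bb (letter B, 9 semitones down).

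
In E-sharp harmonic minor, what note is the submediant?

C#

Degree 6 takes the letter 5 steps above E, which is C.
In harmonic minor, degree 6 sits 8 semitones above the tonic. E# + 8 semitones is pitch class 1, spelled on C as C#.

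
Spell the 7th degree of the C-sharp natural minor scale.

B

Degree 7 takes the letter 6 steps above C, which is B.
In natural minor, degree 7 sits 10 semitones above the tonic. C# + 10 semitones is pitch class 11, spelled on B as B.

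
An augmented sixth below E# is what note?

G

A sixth below E lands on the letter G.
An augmented sixth spans 10 semitones, so E# moves to pitch class 7. On the letter G that is G.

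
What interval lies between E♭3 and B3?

augmented fifth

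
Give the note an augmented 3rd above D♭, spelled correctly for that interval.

F#

D up a major third is F#, so the target letter is F.
From Db, an augmented third is 5 semitones up: F#.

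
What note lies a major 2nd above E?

F#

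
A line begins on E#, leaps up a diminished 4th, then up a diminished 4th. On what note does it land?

A diminished fourth up from E# is A (letter A, 4 semitones up).
A diminished fourth up from A is Db (letter D, 4 semitones up).

Db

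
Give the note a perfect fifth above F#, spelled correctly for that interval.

C#

F up a perfect fifth is C, so the target letter is C.
From F#, a perfect fifth is 7 semitones up: C#.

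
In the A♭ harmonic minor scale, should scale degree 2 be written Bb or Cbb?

Each scale degree takes a distinct letter name. Degree 2 of a scale on A must use the letter B.
Bb and Cbb are enharmonically the same pitch, but only Bb uses the letter B, so it is the correct spelling here.

Bb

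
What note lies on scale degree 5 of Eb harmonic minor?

Bb

Degree 5 takes the letter 4 steps above E, which is B.
In harmonic minor, degree 5 sits 7 semitones above the tonic. Eb + 7 semitones is pitch class 10, spelled on B as Bb.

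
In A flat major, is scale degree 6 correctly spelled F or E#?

Each scale degree takes a distinct letter name. Degree 6 of a scale on A must use the letter F.
F and E# are enharmonically the same pitch, but only F uses the letter F, so it is the correct spelling here.

F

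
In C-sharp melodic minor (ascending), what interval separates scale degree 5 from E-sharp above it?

major sixth

Scale degree 5 of C# melodic minor (ascending) is G#.
G# up to E#: letters G→E make it a sixth; 9 semitones makes it major.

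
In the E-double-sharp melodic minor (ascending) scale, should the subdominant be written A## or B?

Each scale degree takes a distinct letter name. Degree 4 of a scale on E must use the letter A.
A## and B are enharmonically the same pitch, but only A## uses the letter A, so it is the correct spelling here.

A##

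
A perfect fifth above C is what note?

C up a perfect fifth is G, so the target letter is G.
From C, a perfect fifth is 7 semitones up: G.

G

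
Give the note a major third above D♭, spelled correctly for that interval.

F

D up a major third is F#, so the target letter is F.
From Db, a major third is 4 semitones up: F.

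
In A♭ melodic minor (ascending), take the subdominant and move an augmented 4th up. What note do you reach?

G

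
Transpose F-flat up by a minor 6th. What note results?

Dbb

A sixth above F lands on the letter D.
A minor sixth spans 8 semitones, so Fb moves to pitch class 0. On the letter D that is Dbb.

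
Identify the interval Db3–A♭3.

The letter names run D→A, a span of 4 letter steps, so the interval is some kind of fifth.
Db to Ab is 7 semitones. A perfect fifth is 7, so 7 makes it perfect.

perfect fifth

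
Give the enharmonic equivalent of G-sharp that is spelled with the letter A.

Ab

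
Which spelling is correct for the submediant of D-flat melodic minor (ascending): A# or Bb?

Each scale degree takes a distinct letter name. Degree 6 of a scale on D must use the letter B.
Bb and A# are enharmonically the same pitch, but only Bb uses the letter B, so it is the correct spelling here.

Bb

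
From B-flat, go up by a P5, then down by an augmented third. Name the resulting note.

Dbb

A perfect fifth up from Bb is F (letter F, 7 semitones up).
An augmented third down from F is Dbb (letter D, 5 semitones down).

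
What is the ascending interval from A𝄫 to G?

augmented seventh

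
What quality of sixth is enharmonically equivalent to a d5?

doubly diminished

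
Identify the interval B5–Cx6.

augmented second

Counting letters B–C gives a second.
B→C## = 3 semitones, 1 wider than the major second (2), so augmented.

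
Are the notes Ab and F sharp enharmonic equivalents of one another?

No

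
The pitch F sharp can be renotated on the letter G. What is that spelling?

Gb

F# is pitch class 6. The letter G alone is pitch class 7.
To reach pitch class 6 from G requires an offset of -1 semitone, i.e. flat: Gb.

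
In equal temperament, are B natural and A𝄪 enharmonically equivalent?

B is pitch class 11; A## is pitch class 11.
All spellings map to pitch class 11, so they are enharmonically equivalent.

Yes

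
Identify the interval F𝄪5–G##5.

major second

The letter names run F→G, a span of 1 letter step, so the interval is some kind of second.
F## to G## is 2 semitones. A major second is 2, so 2 makes it major.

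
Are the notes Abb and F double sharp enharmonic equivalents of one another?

Yes

Abb = pitch class 7 and F## = pitch class 7 — the same pitch class, so they are enharmonic equivalents.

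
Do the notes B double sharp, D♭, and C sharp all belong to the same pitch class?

Yes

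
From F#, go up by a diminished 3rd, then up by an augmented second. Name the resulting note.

B

A diminished third up from F# is Ab (letter A, 2 semitones up).
An augmented second up from Ab is B (letter B, 3 semitones up).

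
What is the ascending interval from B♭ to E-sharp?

doubly augmented fourth

Counting letters B–C–D–E gives a fourth.
Bb→E# = 7 semitones, 2 wider than the perfect fourth (5), so doubly augmented.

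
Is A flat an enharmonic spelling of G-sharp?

Yes

Ab is pitch class 8; G# is pitch class 8.
All spellings map to pitch class 8, so they are enharmonically equivalent.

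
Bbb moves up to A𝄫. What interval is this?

minor seventh

Counting letters B–C–D–E–F–G–A gives a seventh.
Bbb→Abb = 10 semitones, 1 narrower than the major seventh (11), so minor.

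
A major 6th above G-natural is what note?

G up a major sixth is E, so the target letter is E.
From G, a major sixth is 9 semitones up: E.

E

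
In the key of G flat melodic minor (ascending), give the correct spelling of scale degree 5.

Degree 5 takes the letter 4 steps above G, which is D.
In melodic minor (ascending), degree 5 sits 7 semitones above the tonic. Gb + 7 semitones is pitch class 1, spelled on D as Db.

Db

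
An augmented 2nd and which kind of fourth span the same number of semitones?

doubly diminished

An augmented second spans 3 semitones.
A fourth spanning 3 semitones is doubly diminished (the perfect fourth is 5).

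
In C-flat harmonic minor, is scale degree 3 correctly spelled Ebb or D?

Ebb

Each scale degree takes a distinct letter name. Degree 3 of a scale on C must use the letter E.
Ebb and D are enharmonically the same pitch, but only Ebb uses the letter E, so it is the correct spelling here.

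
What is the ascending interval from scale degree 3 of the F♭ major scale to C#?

augmented third

Scale degree 3 of Fb major is Ab.
Ab up to C#: letters A→C make it a third; 5 semitones makes it augmented.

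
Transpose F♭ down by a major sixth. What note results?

F down a major sixth is Ab, so the target letter is A.
From Fb, a major sixth is 9 semitones down: Abb.

Abb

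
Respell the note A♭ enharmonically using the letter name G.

G#

Plain G sits 1 semitone below Ab, so on the letter G the same pitch needs a sharp: G#.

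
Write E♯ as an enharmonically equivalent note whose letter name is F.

F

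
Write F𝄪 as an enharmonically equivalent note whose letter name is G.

G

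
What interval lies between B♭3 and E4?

Counting letters B–C–D–E gives a fourth.
Bb→E = 6 semitones, 1 wider than the perfect fourth (5), so augmented.

augmented fourth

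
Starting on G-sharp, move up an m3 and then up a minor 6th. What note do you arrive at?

G

A minor third up from G# is B (letter B, 3 semitones up).
A minor sixth up from B is G (letter G, 8 semitones up).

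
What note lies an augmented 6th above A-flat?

F#

A up a major sixth is F#, so the target letter is F.
From Ab, an augmented sixth is 10 semitones up: F#.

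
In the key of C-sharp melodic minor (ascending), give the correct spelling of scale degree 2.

D#

The C# melodic minor (ascending) scale runs C# D# E F# G# A# B#.
Degree 2 is D#.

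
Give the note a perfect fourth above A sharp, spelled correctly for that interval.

D#

A up a perfect fourth is D, so the target letter is D.
From A#, a perfect fourth is 5 semitones up: D#.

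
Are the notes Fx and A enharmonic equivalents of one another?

No

F## is pitch class 7; A is pitch class 9.
The pitch classes differ (7 vs. 9), so they are not enharmonic equivalents.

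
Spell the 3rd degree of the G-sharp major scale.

B#

Degree 3 takes the letter 2 steps above G, which is B.
In major, degree 3 sits 4 semitones above the tonic. G# + 4 semitones is pitch class 0, spelled on B as B#.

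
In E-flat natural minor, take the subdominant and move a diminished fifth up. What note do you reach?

The subdominant of Eb natural minor is Ab.
A diminished fifth (6 semitones) above Ab lands on the letter E, giving Ebb.

Ebb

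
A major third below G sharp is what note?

E

A third below G lands on the letter E.
A major third spans 4 semitones, so G# moves to pitch class 4. On the letter E that is E.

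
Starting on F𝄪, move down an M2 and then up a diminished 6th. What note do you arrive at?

A major second down from F## is E# (letter E, 2 semitones down).
A diminished sixth up from E# is C (letter C, 7 semitones up).

C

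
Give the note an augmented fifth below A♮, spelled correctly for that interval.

Db

A down a perfect fifth is D, so the target letter is D.
From A, an augmented fifth is 8 semitones down: Db.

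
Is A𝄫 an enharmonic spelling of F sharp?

No

Abb is pitch class 7; F# is pitch class 6.
The pitch classes differ (7 vs. 6), so they are not enharmonic equivalents.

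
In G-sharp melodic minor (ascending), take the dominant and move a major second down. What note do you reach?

C#

The dominant of G# melodic minor (ascending) is D#.
A major second (2 semitones) below D# lands on the letter C, giving C#.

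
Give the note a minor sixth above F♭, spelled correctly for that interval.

Dbb

A sixth above F lands on the letter D.
A minor sixth spans 8 semitones, so Fb moves to pitch class 0. On the letter D that is Dbb.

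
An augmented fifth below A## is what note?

D#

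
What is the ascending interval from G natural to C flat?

diminished fourth

The letter names run G→C, a span of 3 letter steps, so the interval is some kind of fourth.
G to Cb is 4 semitones. A perfect fourth is 5, so 4 makes it diminished.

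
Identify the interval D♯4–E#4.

major second

The letter names run D→E, a span of 1 letter step, so the interval is some kind of second.
D# to E# is 2 semitones. A major second is 2, so 2 makes it major.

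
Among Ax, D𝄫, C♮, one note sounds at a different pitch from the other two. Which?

In 12-tone equal temperament, enharmonic equivalents share a pitch class. A## is pitch class 11; Dbb is pitch class 0; C is pitch class 0.
Dbb and C share pitch class 0, while A## is pitch class 11.

A##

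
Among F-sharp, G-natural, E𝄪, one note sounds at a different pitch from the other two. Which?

In 12-tone equal temperament, enharmonic equivalents share a pitch class. F# is pitch class 6; G is pitch class 7; E## is pitch class 6.
F# and E## share pitch class 6, while G is pitch class 7.

G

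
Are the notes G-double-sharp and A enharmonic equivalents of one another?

Yes

G## = pitch class 9 and A = pitch class 9 — the same pitch class, so they are enharmonic equivalents.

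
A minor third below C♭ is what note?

Ab

A third below C lands on the letter A.
A minor third spans 3 semitones, so Cb moves to pitch class 8. On the letter A that is Ab.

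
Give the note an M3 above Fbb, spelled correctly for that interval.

F up a major third is A, so the target letter is A.
From Fbb, a major third is 4 semitones up: Abb.

Abb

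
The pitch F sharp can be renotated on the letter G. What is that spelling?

Gb

Plain G sits 1 semitone above F#, so on the letter G the same pitch needs a flat: Gb.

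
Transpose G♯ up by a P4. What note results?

A fourth above G lands on the letter C.
A perfect fourth spans 5 semitones, so G# moves to pitch class 1. On the letter C that is C#.

C#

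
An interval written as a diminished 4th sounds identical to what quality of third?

major

A diminished fourth spans 4 semitones.
A third spanning 4 semitones is major (the major third is 4).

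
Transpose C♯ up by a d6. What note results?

C up a major sixth is A, so the target letter is A.
From C#, a diminished sixth is 7 semitones up: Ab.

Ab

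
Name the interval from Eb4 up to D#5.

Counting letters E–F–G–A–B–C–D gives a seventh.
Eb→D# = 12 semitones, 1 wider than the major seventh (11), so augmented.

augmented seventh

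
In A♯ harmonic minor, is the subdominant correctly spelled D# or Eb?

Each scale degree takes a distinct letter name. Degree 4 of a scale on A must use the letter D.
D# and Eb are enharmonically the same pitch, but only D# uses the letter D, so it is the correct spelling here.

D#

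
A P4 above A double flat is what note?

A up a perfect fourth is D, so the target letter is D.
From Abb, a perfect fourth is 5 semitones up: Dbb.

Dbb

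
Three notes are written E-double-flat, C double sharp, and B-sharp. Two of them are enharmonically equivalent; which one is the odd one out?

In 12-tone equal temperament, enharmonic equivalents share a pitch class. Ebb is pitch class 2; C## is pitch class 2; B# is pitch class 0.
Ebb and C## share pitch class 2, while B# is pitch class 0.

B#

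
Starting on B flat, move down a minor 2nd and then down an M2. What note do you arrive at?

G

A minor second down from Bb is A (letter A, 1 semitone down).
A major second down from A is G (letter G, 2 semitones down).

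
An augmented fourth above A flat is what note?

D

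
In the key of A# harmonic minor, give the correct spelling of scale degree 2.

The A# harmonic minor scale runs A# B# C# D# E# F# G##.
Degree 2 is B#.

B#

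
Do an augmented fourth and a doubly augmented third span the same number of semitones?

Yes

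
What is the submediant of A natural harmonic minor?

The A harmonic minor scale runs A B C D E F G#.
Degree 6 is F.

F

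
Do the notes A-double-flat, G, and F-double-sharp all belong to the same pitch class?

Abb is pitch class 7; G is pitch class 7; F## is pitch class 7.
All spellings map to pitch class 7, so they are enharmonically equivalent.

Yes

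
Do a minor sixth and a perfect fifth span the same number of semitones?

No

A minor sixth spans 8 semitones; a perfect fifth spans 7.
The spans differ, so they are not enharmonic equivalents.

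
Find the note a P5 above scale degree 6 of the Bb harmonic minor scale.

Scale degree 6 of Bb harmonic minor is Gb.
A perfect fifth (7 semitones) above Gb lands on the letter D, giving Db.

Db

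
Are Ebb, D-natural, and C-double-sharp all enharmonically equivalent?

Ebb = pitch class 2 and D = pitch class 2 and C## = pitch class 2 — the same pitch class, so they are enharmonic equivalents.

Yes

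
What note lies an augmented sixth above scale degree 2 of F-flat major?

Scale degree 2 of Fb major is Gb.
An augmented sixth (10 semitones) above Gb lands on the letter E, giving E.

E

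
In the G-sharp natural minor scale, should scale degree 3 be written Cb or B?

Each scale degree takes a distinct letter name. Degree 3 of a scale on G must use the letter B.
B and Cb are enharmonically the same pitch, but only B uses the letter B, so it is the correct spelling here.

B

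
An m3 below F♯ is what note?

D#

A third below F lands on the letter D.
A minor third spans 3 semitones, so F# moves to pitch class 3. On the letter D that is D#.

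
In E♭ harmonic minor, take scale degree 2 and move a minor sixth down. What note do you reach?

A

Scale degree 2 of Eb harmonic minor is F.
A minor sixth (8 semitones) below F lands on the letter A, giving A.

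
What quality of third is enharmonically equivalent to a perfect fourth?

augmented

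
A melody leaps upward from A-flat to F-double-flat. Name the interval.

The letter names run A→F, a span of 5 letter steps, so the interval is some kind of sixth.
Ab to Fbb is 7 semitones. A major sixth is 9, so 7 makes it diminished.

diminished sixth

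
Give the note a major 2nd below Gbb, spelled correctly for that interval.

Fbb

A second below G lands on the letter F.
A major second spans 2 semitones, so Gbb moves to pitch class 3. On the letter F that is Fbb.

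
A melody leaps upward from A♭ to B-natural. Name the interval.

The letter names run A→B, a span of 1 letter step, so the interval is some kind of second.
Ab to B is 3 semitones. A major second is 2, so 3 makes it augmented.

augmented second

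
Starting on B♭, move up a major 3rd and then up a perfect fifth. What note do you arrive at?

A

A major third up from Bb is D (letter D, 4 semitones up).
A perfect fifth up from D is A (letter A, 7 semitones up).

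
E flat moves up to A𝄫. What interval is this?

Counting letters E–F–G–A gives a fourth.
Eb→Abb = 4 semitones, 1 narrower than the perfect fourth (5), so diminished.

diminished fourth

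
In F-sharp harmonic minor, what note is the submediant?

D

The F# harmonic minor scale runs F# G# A B C# D E#.
Degree 6 is D.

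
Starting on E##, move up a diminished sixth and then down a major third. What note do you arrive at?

A diminished sixth up from E## is C# (letter C, 7 semitones up).
A major third down from C# is A (letter A, 4 semitones down).

A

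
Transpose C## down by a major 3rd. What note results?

A third below C lands on the letter A.
A major third spans 4 semitones, so C## moves to pitch class 10. On the letter A that is A#.

A#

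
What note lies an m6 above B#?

G#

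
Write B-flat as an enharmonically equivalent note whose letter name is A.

Bb is pitch class 10. The letter A alone is pitch class 9.
To reach pitch class 10 from A requires an offset of +1 semitone, i.e. sharp: A#.

A#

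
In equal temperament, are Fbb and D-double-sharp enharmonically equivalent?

No

Two spellings are enharmonically equivalent only if they share a pitch class.
Here Fbb → 3, D## → 4; 3 ≠ 4, so they are not.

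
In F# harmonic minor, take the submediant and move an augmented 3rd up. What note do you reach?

The submediant of F# harmonic minor is D.
An augmented third (5 semitones) above D lands on the letter F, giving F##.

F##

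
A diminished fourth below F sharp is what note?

F down a perfect fourth is C, so the target letter is C.
From F#, a diminished fourth is 4 semitones down: C##.

C##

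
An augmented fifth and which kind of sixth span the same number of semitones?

An augmented fifth spans 8 semitones.
A sixth spanning 8 semitones is minor (the major sixth is 9).

minor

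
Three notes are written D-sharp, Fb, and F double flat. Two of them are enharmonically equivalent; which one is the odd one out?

In 12-tone equal temperament, enharmonic equivalents share a pitch class. D# is pitch class 3; Fb is pitch class 4; Fbb is pitch class 3.
D# and Fbb share pitch class 3, while Fb is pitch class 4.

Fb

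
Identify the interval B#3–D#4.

The letter names run B→D, a span of 2 letter steps, so the interval is some kind of third.
B# to D# is 3 semitones. A major third is 4, so 3 makes it minor.

minor third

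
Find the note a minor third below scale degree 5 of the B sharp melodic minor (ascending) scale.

Scale degree 5 of B# melodic minor (ascending) is F##.
A minor third (3 semitones) below F## lands on the letter D, giving D##.

D##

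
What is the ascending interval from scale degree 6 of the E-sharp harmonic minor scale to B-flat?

diminished seventh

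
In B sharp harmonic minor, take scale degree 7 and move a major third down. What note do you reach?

Scale degree 7 of B# harmonic minor is A##.
A major third (4 semitones) below A## lands on the letter F, giving F##.

F##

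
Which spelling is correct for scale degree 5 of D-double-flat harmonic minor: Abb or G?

Each scale degree takes a distinct letter name. Degree 5 of a scale on D must use the letter A.
Abb and G are enharmonically the same pitch, but only Abb uses the letter A, so it is the correct spelling here.

Abb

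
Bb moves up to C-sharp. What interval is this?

augmented second

The letter names run B→C, a span of 1 letter step, so the interval is some kind of second.
Bb to C# is 3 semitones. A major second is 2, so 3 makes it augmented.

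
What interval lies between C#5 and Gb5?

Counting letters C–D–E–F–G gives a fifth.
C#→Gb = 5 semitones, 2 narrower than the perfect fifth (7), so doubly diminished.

doubly diminished fifth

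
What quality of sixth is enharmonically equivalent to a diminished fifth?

doubly diminished

A diminished fifth spans 6 semitones.
A sixth spanning 6 semitones is doubly diminished (the major sixth is 9).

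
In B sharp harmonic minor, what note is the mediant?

Degree 3 takes the letter 2 steps above B, which is D.
In harmonic minor, degree 3 sits 3 semitones above the tonic. B# + 3 semitones is pitch class 3, spelled on D as D#.

D#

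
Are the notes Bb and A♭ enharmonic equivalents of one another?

Two spellings are enharmonically equivalent only if they share a pitch class.
Here Bb → 10, Ab → 8; 8 ≠ 10, so they are not.

No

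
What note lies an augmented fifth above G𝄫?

Db

A fifth above G lands on the letter D.
An augmented fifth spans 8 semitones, so Gbb moves to pitch class 1. On the letter D that is Db.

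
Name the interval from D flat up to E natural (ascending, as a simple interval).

augmented second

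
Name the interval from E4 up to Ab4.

diminished fourth

Counting letters E–F–G–A gives a fourth.
E→Ab = 4 semitones, 1 narrower than the perfect fourth (5), so diminished.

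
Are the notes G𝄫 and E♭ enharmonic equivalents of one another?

No

Gbb is pitch class 5; Eb is pitch class 3.
The pitch classes differ (5 vs. 3), so they are not enharmonic equivalents.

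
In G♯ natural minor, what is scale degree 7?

F#

The G# natural minor scale runs G# A# B C# D# E F#.
Degree 7 is F#.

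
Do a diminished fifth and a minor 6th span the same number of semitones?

A diminished fifth spans 6 semitones; a minor sixth spans 8.
The spans differ, so they are not enharmonic equivalents.

No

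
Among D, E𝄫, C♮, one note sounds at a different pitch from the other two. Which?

C

In 12-tone equal temperament, enharmonic equivalents share a pitch class. D is pitch class 2; Ebb is pitch class 2; C is pitch class 0.
D and Ebb share pitch class 2, while C is pitch class 0.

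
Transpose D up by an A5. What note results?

A#

A fifth above D lands on the letter A.
An augmented fifth spans 8 semitones, so D moves to pitch class 10. On the letter A that is A#.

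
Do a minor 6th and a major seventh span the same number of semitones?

A minor sixth spans 8 semitones; a major seventh spans 11.
The spans differ, so they are not enharmonic equivalents.

No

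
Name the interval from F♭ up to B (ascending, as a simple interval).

The letter names run F→B, a span of 3 letter steps, so the interval is some kind of fourth.
Fb to B is 7 semitones. A perfect fourth is 5, so 7 makes it doubly augmented.

doubly augmented fourth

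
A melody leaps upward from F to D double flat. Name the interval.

Counting letters F–G–A–B–C–D gives a sixth.
F→Dbb = 7 semitones, 2 narrower than the major sixth (9), so diminished.

diminished sixth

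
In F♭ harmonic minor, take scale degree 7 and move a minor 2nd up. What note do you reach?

Fb

Scale degree 7 of Fb harmonic minor is Eb.
A minor second (1 semitone) above Eb lands on the letter F, giving Fb.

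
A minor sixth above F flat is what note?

Dbb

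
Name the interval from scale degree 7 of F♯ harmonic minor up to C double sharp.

major sixth

Scale degree 7 of F# harmonic minor is E#.
E# up to C##: letters E→C make it a sixth; 9 semitones makes it major.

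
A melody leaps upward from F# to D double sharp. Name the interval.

augmented sixth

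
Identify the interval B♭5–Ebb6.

The letter names run B→E, a span of 3 letter steps, so the interval is some kind of fourth.
Bb to Ebb is 4 semitones. A perfect fourth is 5, so 4 makes it diminished.

diminished fourth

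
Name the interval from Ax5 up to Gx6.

minor seventh

Counting letters A–B–C–D–E–F–G gives a seventh.
A##→G## = 10 semitones, 1 narrower than the major seventh (11), so minor.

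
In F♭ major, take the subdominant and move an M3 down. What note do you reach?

The subdominant of Fb major is Bbb.
A major third (4 semitones) below Bbb lands on the letter G, giving Gbb.

Gbb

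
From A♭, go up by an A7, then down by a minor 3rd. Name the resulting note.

E#

An augmented seventh up from Ab is G# (letter G, 12 semitones up).
A minor third down from G# is E# (letter E, 3 semitones down).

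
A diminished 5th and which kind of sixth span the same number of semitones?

doubly diminished

A diminished fifth spans 6 semitones.
A sixth spanning 6 semitones is doubly diminished (the major sixth is 9).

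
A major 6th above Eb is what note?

C

E up a major sixth is C#, so the target letter is C.
From Eb, a major sixth is 9 semitones up: C.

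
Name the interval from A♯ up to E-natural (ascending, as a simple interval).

The letter names run A→E, a span of 4 letter steps, so the interval is some kind of fifth.
A# to E is 6 semitones. A perfect fifth is 7, so 6 makes it diminished.

diminished fifth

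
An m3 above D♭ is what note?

D up a major third is F#, so the target letter is F.
From Db, a minor third is 3 semitones up: Fb.

Fb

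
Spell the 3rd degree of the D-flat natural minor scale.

Fb

Degree 3 takes the letter 2 steps above D, which is F.
In natural minor, degree 3 sits 3 semitones above the tonic. Db + 3 semitones is pitch class 4, spelled on F as Fb.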